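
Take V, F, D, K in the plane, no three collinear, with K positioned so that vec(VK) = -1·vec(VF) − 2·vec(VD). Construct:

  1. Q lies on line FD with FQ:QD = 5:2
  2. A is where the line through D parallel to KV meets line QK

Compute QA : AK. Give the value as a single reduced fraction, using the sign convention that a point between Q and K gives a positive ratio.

Work in coordinates with V = (0, 0), F = (1, 0), D = (0, 1), K = (-1, -2).
1. Q lies on line FD with FQ:QD = 5:2 ⇒ Q = (2/7, 5/7)
2. A is where the line through D parallel to KV meets line QK ⇒ A = (8, 17)
A = Q + t·(K−Q) with t = -6, so QA:AK = t:(1−t) = -6:7

QA:AK = -6/7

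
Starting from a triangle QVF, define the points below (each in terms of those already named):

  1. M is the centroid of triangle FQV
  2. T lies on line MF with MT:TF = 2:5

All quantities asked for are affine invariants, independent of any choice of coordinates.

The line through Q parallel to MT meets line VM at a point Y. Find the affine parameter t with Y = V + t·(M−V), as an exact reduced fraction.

Choose coordinates Q = (0, 0), V = (1, 0), F = (0, 1).
1. M is the centroid of triangle FQV ⇒ M = (1/3, 1/3)
2. T lies on line MF with MT:TF = 2:5 ⇒ T = (5/21, 11/21)
through Q parallel to MT: direction (-2/21, 4/21); meets VM at Y = (-1/3, 2/3)
Y = V + t·(M−V) with t = 2

t = 2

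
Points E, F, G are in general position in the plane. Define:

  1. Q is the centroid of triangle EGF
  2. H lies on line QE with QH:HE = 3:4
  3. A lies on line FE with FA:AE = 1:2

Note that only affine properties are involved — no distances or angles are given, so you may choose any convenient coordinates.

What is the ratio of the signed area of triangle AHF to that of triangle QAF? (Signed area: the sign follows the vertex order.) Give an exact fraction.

[AHF]:[QAF] = -4/7

Assign E = (0, 0), F = (1, 0), G = (0, 1) — the answer is frame-independent, so this choice is without loss of generality.
1. Q is the centroid of triangle EGF ⇒ Q = (1/3, 1/3)
2. H lies on line QE with QH:HE = 3:4 ⇒ H = (4/21, 4/21)
3. A lies on line FE with FA:AE = 1:2 ⇒ A = (2/3, 0)
2·[AHF] = -4/63, 2·[QAF] = 1/9
[AHF]:[QAF] = -4/63:1/9 = -4/7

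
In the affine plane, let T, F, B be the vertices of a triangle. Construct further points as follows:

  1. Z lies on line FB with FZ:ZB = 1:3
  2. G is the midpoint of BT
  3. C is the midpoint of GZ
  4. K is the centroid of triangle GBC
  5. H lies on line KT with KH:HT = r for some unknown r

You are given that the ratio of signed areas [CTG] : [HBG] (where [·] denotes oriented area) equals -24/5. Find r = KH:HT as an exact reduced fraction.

Set T = (0, 0), F = (1, 0), B = (0, 1); any affine frame gives the same invariant.
1. Z lies on line FB with FZ:ZB = 1:3 ⇒ Z = (3/4, 1/4)
2. G is the midpoint of BT ⇒ G = (0, 1/2)
3. C is the midpoint of GZ ⇒ C = (3/8, 3/8)
4. K is the centroid of triangle GBC ⇒ K = (1/8, 5/8)
5. With KH:HT = r, write λ = r/(r+1) so H = K + λ·(T−K); H is affine-linear in λ
Every point depending on H is an affine combination of H and λ-independent points, so each such coordinate is linear in λ; the λ² term in each signed area is a multiple of (T−K)×(T−K) = 0, so 2·[CTG] and 2·[HBG] are each linear in λ. Evaluating at λ=0 and λ=1:
  2·[CTG] = -3/16,   2·[HBG] = -1/16·λ + 1/16
So [CTG]:[HBG] = (-3/16) / (-1/16·λ + 1/16). Setting this equal to -24/5:
  -3/16 = -24/5·(-1/16·λ + 1/16)  ⇒  λ = 3/8
Then r = λ/(1−λ) = (3/8)/(5/8) = 3/5. Check: with r = 3/5, H = (5/64, 25/64) and [CTG]:[HBG] = -24/5 as required.

r = 3/5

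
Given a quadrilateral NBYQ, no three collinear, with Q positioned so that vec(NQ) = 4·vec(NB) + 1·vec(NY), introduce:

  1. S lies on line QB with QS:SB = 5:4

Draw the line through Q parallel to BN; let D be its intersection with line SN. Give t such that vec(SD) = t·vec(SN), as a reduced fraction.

Assign N = (0, 0), B = (1, 0), Y = (0, 1), Q = (4, 1) — the answer is frame-independent, so this choice is without loss of generality.
1. S lies on line QB with QS:SB = 5:4 ⇒ S = (7/3, 4/9)
through Q parallel to BN: direction (-1, 0); meets SN at D = (21/4, 1)
D = S + t·(N−S) with t = -5/4

t = -5/4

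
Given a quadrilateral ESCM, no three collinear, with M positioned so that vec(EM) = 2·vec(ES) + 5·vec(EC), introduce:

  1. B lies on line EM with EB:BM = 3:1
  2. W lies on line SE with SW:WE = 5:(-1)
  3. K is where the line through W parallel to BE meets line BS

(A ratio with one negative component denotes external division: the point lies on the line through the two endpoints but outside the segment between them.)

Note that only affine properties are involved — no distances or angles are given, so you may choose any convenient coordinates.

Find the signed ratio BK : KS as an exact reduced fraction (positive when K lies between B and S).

BK:KS = -1/5

Choose coordinates E = (0, 0), S = (1, 0), C = (0, 1), M = (2, 5).
1. B lies on line EM with EB:BM = 3:1 ⇒ B = (3/2, 15/4)
2. W lies on line SE with SW:WE = 5:(-1) ⇒ W = (-1/4, 0)
3. K is where the line through W parallel to BE meets line BS ⇒ K = (13/8, 75/16)
K = B + t·(S−B) with t = -1/4, so BK:KS = t:(1−t) = -1/4:5/4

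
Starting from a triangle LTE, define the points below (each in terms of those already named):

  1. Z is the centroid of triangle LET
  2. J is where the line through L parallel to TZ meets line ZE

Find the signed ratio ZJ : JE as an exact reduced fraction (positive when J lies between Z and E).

Work in coordinates with L = (0, 0), T = (1, 0), E = (0, 1).
1. Z is the centroid of triangle LET ⇒ Z = (1/3, 1/3)
2. J is where the line through L parallel to TZ meets line ZE ⇒ J = (2/3, -1/3)
J = Z + t·(E−Z) with t = -1, so ZJ:JE = t:(1−t) = -1:2

ZJ:JE = -1/2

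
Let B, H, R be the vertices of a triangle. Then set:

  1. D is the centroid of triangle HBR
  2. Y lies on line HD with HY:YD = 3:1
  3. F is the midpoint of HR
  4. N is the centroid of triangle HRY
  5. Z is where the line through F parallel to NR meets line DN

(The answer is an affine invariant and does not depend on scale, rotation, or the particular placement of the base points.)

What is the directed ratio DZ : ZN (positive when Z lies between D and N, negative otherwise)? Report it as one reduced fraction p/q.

Assign B = (0, 0), H = (1, 0), R = (0, 1) — the answer is frame-independent, so this choice is without loss of generality.
1. D is the centroid of triangle HBR ⇒ D = (1/3, 1/3)
2. Y lies on line HD with HY:YD = 3:1 ⇒ Y = (1/2, 1/4)
3. F is the midpoint of HR ⇒ F = (1/2, 1/2)
4. N is the centroid of triangle HRY ⇒ N = (1/2, 5/12)
5. Z is where the line through F parallel to NR meets line DN ⇒ Z = (11/20, 53/120)
Z = D + t·(N−D) with t = 13/10, so DZ:ZN = t:(1−t) = 13/10:-3/10

DZ:ZN = -13/3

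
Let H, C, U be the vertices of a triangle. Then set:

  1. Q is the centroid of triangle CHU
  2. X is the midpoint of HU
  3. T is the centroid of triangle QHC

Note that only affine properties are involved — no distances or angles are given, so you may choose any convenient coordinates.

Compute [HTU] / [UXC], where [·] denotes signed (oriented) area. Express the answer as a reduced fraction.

[HTU]:[UXC] = 8/9

Choose coordinates H = (0, 0), C = (1, 0), U = (0, 1).
1. Q is the centroid of triangle CHU ⇒ Q = (1/3, 1/3)
2. X is the midpoint of HU ⇒ X = (0, 1/2)
3. T is the centroid of triangle QHC ⇒ T = (4/9, 1/9)
2·[HTU] = 4/9, 2·[UXC] = 1/2
[HTU]:[UXC] = 4/9:1/2 = 8/9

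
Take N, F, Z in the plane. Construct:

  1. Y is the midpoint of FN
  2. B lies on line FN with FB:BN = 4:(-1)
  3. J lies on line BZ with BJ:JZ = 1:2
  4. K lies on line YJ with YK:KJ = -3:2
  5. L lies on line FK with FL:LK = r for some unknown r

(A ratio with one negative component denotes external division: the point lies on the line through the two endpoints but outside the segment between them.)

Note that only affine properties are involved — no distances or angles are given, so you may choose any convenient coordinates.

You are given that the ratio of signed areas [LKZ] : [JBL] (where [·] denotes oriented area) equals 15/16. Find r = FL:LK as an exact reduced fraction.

r = 4

Choose coordinates N = (0, 0), F = (1, 0), Z = (0, 1).
1. Y is the midpoint of FN ⇒ Y = (1/2, 0)
2. B lies on line FN with FB:BN = 4:(-1) ⇒ B = (-1/3, 0)
3. J lies on line BZ with BJ:JZ = 1:2 ⇒ J = (-2/9, 1/3)
4. K lies on line YJ with YK:KJ = -3:2 ⇒ K = (-5/3, 1)
5. With FL:LK = r, write λ = r/(r+1) so L = F + λ·(K−F); L is affine-linear in λ
Every point depending on L is an affine combination of L and λ-independent points, so each such coordinate is linear in λ; the λ² term in each signed area is a multiple of (K−F)×(K−F) = 0, so 2·[LKZ] and 2·[JBL] are each linear in λ. Evaluating at λ=0 and λ=1:
  2·[LKZ] = 5/3·λ − 5/3,   2·[JBL] = −λ + 4/9
So [LKZ]:[JBL] = (5/3·λ − 5/3) / (−λ + 4/9). Setting this equal to 15/16:
  5/3·λ − 5/3 = 15/16·(−λ + 4/9)  ⇒  λ = 4/5
Then r = λ/(1−λ) = (4/5)/(1/5) = 4. Check: with r = 4, L = (-17/15, 4/5) and [LKZ]:[JBL] = 15/16 as required.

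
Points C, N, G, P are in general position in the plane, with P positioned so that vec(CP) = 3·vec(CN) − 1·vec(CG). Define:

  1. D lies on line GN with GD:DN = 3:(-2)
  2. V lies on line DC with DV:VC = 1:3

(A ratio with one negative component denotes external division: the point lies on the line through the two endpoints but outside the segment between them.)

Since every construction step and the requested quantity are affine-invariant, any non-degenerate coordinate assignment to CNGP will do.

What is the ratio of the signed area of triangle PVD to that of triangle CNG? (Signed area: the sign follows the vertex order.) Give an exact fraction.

Assign C = (0, 0), N = (1, 0), G = (0, 1), P = (3, -1) — the answer is frame-independent, so this choice is without loss of generality.
1. D lies on line GN with GD:DN = 3:(-2) ⇒ D = (3, -2)
2. V lies on line DC with DV:VC = 1:3 ⇒ V = (9/4, -3/2)
2·[PVD] = 3/4, 2·[CNG] = 1
[PVD]:[CNG] = 3/4:1 = 3/4

[PVD]:[CNG] = 3/4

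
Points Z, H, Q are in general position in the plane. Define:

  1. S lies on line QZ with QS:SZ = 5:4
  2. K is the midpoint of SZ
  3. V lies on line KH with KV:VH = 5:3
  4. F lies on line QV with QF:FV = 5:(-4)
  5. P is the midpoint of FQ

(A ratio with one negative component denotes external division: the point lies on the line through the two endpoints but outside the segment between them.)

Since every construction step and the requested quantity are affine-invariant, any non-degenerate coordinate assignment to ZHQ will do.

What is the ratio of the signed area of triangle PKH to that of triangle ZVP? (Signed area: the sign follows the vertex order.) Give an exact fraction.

Set Z = (0, 0), H = (1, 0), Q = (0, 1); any affine frame gives the same invariant.
1. S lies on line QZ with QS:SZ = 5:4 ⇒ S = (0, 4/9)
2. K is the midpoint of SZ ⇒ K = (0, 2/9)
3. V lies on line KH with KV:VH = 5:3 ⇒ V = (5/8, 1/12)
4. F lies on line QV with QF:FV = 5:(-4) ⇒ F = (25/8, -43/12)
5. P is the midpoint of FQ ⇒ P = (25/16, -31/24)
2·[PKH] = -7/6, 2·[ZVP] = -15/16
[PKH]:[ZVP] = -7/6:-15/16 = 56/45

[PKH]:[ZVP] = 56/45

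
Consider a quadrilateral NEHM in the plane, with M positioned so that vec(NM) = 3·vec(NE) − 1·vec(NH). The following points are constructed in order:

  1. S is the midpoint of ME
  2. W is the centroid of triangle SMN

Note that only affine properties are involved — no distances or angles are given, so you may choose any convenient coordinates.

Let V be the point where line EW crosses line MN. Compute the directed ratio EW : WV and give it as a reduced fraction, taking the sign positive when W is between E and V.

EW:WV = 5

Choose coordinates N = (0, 0), E = (1, 0), H = (0, 1), M = (3, -1).
1. S is the midpoint of ME ⇒ S = (2, -1/2)
2. W is the centroid of triangle SMN ⇒ W = (5/3, -1/2)
line EW meets MN at V = (9/5, -3/5)
W = E + t·(V−E) with t = 5/6, so EW:WV = 5/6:1/6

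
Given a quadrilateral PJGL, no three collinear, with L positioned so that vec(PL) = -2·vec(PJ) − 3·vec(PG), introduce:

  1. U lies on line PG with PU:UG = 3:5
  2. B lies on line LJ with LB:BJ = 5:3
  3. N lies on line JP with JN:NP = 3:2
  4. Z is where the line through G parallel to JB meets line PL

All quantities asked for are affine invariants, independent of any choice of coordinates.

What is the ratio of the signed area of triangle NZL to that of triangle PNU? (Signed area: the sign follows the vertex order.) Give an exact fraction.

[NZL]:[PNU] = 16

Set P = (0, 0), J = (1, 0), G = (0, 1), L = (-2, -3); any affine frame gives the same invariant.
1. U lies on line PG with PU:UG = 3:5 ⇒ U = (0, 3/8)
2. B lies on line LJ with LB:BJ = 5:3 ⇒ B = (-1/8, -9/8)
3. N lies on line JP with JN:NP = 3:2 ⇒ N = (2/5, 0)
4. Z is where the line through G parallel to JB meets line PL ⇒ Z = (2, 3)
2·[NZL] = 12/5, 2·[PNU] = 3/20
[NZL]:[PNU] = 12/5:3/20 = 16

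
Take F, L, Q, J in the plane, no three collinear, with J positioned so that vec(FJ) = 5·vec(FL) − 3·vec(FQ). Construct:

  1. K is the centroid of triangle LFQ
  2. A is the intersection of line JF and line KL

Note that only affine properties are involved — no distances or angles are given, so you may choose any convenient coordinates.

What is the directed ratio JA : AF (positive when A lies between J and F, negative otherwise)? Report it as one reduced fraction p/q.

Assign F = (0, 0), L = (1, 0), Q = (0, 1), J = (5, -3) — the answer is frame-independent, so this choice is without loss of generality.
1. K is the centroid of triangle LFQ ⇒ K = (1/3, 1/3)
2. A is the intersection of line JF and line KL ⇒ A = (-5, 3)
A = J + t·(F−J) with t = 2, so JA:AF = t:(1−t) = 2:-1

JA:AF = -2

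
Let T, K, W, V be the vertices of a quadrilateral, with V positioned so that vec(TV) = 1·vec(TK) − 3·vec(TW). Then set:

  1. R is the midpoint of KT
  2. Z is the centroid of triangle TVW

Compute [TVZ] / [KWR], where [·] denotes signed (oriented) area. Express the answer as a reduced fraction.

Assign T = (0, 0), K = (1, 0), W = (0, 1), V = (1, -3) — the answer is frame-independent, so this choice is without loss of generality.
1. R is the midpoint of KT ⇒ R = (1/2, 0)
2. Z is the centroid of triangle TVW ⇒ Z = (1/3, -2/3)
2·[TVZ] = 1/3, 2·[KWR] = 1/2
[TVZ]:[KWR] = 1/3:1/2 = 2/3

[TVZ]:[KWR] = 2/3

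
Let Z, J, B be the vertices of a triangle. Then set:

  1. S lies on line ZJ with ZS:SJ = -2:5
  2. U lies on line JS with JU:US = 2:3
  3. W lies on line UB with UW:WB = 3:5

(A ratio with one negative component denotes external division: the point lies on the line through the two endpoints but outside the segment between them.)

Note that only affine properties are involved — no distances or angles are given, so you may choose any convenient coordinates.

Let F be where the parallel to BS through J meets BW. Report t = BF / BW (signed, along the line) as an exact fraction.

Set Z = (0, 0), J = (1, 0), B = (0, 1); any affine frame gives the same invariant.
1. S lies on line ZJ with ZS:SJ = -2:5 ⇒ S = (-2/3, 0)
2. U lies on line JS with JU:US = 2:3 ⇒ U = (1/3, 0)
3. W lies on line UB with UW:WB = 3:5 ⇒ W = (5/24, 3/8)
through J parallel to BS: direction (-2/3, -1); meets BW at F = (5/9, -2/3)
F = B + t·(W−B) with t = 8/3

t = 8/3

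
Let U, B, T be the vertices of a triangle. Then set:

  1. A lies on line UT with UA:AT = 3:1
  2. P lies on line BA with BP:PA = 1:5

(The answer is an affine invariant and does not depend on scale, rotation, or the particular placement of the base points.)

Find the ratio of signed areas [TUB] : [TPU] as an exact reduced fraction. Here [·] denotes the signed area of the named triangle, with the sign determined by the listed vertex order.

Assign U = (0, 0), B = (1, 0), T = (0, 1) — the answer is frame-independent, so this choice is without loss of generality.
1. A lies on line UT with UA:AT = 3:1 ⇒ A = (0, 3/4)
2. P lies on line BA with BP:PA = 1:5 ⇒ P = (5/6, 1/8)
2·[TUB] = 1, 2·[TPU] = -5/6
[TUB]:[TPU] = 1:-5/6 = -6/5

[TUB]:[TPU] = -6/5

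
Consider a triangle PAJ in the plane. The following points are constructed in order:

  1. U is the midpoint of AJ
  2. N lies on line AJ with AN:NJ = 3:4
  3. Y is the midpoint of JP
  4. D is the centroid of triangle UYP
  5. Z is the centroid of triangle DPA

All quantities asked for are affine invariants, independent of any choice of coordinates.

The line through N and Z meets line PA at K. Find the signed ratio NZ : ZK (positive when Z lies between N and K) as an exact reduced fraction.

Set P = (0, 0), A = (1, 0), J = (0, 1); any affine frame gives the same invariant.
1. U is the midpoint of AJ ⇒ U = (1/2, 1/2)
2. N lies on line AJ with AN:NJ = 3:4 ⇒ N = (4/7, 3/7)
3. Y is the midpoint of JP ⇒ Y = (0, 1/2)
4. D is the centroid of triangle UYP ⇒ D = (1/6, 1/3)
5. Z is the centroid of triangle DPA ⇒ Z = (7/18, 1/9)
line NZ meets PA at K = (13/40, 0)
Z = N + t·(K−N) with t = 20/27, so NZ:ZK = 20/27:7/27

NZ:ZK = 20/7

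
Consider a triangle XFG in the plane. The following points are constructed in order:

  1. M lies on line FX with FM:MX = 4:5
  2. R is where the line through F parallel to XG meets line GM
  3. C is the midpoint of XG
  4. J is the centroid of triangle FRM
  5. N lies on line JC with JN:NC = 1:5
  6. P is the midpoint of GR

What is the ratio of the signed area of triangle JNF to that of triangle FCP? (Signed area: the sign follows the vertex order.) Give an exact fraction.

Assign X = (0, 0), F = (1, 0), G = (0, 1) — the answer is frame-independent, so this choice is without loss of generality.
1. M lies on line FX with FM:MX = 4:5 ⇒ M = (5/9, 0)
2. R is where the line through F parallel to XG meets line GM ⇒ R = (1, -4/5)
3. C is the midpoint of XG ⇒ C = (0, 1/2)
4. J is the centroid of triangle FRM ⇒ J = (23/27, -4/15)
5. N lies on line JC with JN:NC = 1:5 ⇒ N = (115/162, -5/36)
6. P is the midpoint of GR ⇒ P = (1/2, 1/10)
2·[JNF] = -23/405, 2·[FCP] = 3/20
[JNF]:[FCP] = -23/405:3/20 = -92/243

[JNF]:[FCP] = -92/243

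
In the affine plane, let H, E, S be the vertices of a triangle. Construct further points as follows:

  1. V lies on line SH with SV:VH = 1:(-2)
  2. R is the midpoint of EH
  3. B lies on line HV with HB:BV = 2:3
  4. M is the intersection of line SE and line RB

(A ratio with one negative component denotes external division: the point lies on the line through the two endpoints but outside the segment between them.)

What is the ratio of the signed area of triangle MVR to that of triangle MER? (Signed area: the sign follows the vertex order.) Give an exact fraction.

Set H = (0, 0), E = (1, 0), S = (0, 1); any affine frame gives the same invariant.
1. V lies on line SH with SV:VH = 1:(-2) ⇒ V = (0, 2)
2. R is the midpoint of EH ⇒ R = (1/2, 0)
3. B lies on line HV with HB:BV = 2:3 ⇒ B = (0, 4/5)
4. M is the intersection of line SE and line RB ⇒ M = (-1/3, 4/3)
2·[MVR] = -1, 2·[MER] = -2/3
[MVR]:[MER] = -1:-2/3 = 3/2

[MVR]:[MER] = 3/2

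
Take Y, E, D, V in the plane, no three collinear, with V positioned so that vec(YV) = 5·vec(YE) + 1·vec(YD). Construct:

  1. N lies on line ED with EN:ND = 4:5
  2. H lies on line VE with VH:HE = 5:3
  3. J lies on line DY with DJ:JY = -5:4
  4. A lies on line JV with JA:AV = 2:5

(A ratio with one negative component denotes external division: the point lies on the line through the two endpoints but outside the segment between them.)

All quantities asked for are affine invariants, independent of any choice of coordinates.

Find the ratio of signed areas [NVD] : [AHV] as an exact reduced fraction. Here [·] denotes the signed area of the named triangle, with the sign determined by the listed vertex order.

[NVD]:[AHV] = -56/135

Choose coordinates Y = (0, 0), E = (1, 0), D = (0, 1), V = (5, 1).
1. N lies on line ED with EN:ND = 4:5 ⇒ N = (5/9, 4/9)
2. H lies on line VE with VH:HE = 5:3 ⇒ H = (5/2, 3/8)
3. J lies on line DY with DJ:JY = -5:4 ⇒ J = (0, -4)
4. A lies on line JV with JA:AV = 2:5 ⇒ A = (10/7, -18/7)
2·[NVD] = 25/9, 2·[AHV] = -375/56
[NVD]:[AHV] = 25/9:-375/56 = -56/135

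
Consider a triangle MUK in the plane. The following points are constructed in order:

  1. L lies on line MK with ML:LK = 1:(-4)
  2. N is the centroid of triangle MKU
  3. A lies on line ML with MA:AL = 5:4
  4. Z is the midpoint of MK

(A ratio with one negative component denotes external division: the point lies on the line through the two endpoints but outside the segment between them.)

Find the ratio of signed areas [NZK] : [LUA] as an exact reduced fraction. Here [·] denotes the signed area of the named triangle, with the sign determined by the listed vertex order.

[NZK]:[LUA] = -9/8

Assign M = (0, 0), U = (1, 0), K = (0, 1) — the answer is frame-independent, so this choice is without loss of generality.
1. L lies on line MK with ML:LK = 1:(-4) ⇒ L = (0, -1/3)
2. N is the centroid of triangle MKU ⇒ N = (1/3, 1/3)
3. A lies on line ML with MA:AL = 5:4 ⇒ A = (0, -5/27)
4. Z is the midpoint of MK ⇒ Z = (0, 1/2)
2·[NZK] = -1/6, 2·[LUA] = 4/27
[NZK]:[LUA] = -1/6:4/27 = -9/8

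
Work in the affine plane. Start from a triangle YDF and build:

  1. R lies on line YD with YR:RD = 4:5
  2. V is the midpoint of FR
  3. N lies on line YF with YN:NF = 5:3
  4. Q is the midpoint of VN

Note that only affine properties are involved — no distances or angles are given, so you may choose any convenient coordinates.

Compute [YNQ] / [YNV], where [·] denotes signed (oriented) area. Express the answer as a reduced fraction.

Work in coordinates with Y = (0, 0), D = (1, 0), F = (0, 1).
1. R lies on line YD with YR:RD = 4:5 ⇒ R = (4/9, 0)
2. V is the midpoint of FR ⇒ V = (2/9, 1/2)
3. N lies on line YF with YN:NF = 5:3 ⇒ N = (0, 5/8)
4. Q is the midpoint of VN ⇒ Q = (1/9, 9/16)
2·[YNQ] = -5/72, 2·[YNV] = -5/36
[YNQ]:[YNV] = -5/72:-5/36 = 1/2

[YNQ]:[YNV] = 1/2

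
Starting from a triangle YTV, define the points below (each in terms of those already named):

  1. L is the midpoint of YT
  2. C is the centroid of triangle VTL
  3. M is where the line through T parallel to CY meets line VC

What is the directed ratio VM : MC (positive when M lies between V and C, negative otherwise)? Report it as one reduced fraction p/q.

Set Y = (0, 0), T = (1, 0), V = (0, 1); any affine frame gives the same invariant.
1. L is the midpoint of YT ⇒ L = (1/2, 0)
2. C is the centroid of triangle VTL ⇒ C = (1/2, 1/3)
3. M is where the line through T parallel to CY meets line VC ⇒ M = (5/6, -1/9)
M = V + t·(C−V) with t = 5/3, so VM:MC = t:(1−t) = 5/3:-2/3

VM:MC = -5/2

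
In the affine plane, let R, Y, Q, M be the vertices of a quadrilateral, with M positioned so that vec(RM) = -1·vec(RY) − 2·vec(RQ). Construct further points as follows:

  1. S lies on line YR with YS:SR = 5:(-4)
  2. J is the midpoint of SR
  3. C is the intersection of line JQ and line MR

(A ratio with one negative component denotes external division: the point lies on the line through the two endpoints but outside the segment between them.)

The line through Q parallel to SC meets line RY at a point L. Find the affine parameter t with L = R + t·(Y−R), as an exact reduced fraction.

t = -7/2

Assign R = (0, 0), Y = (1, 0), Q = (0, 1), M = (-1, -2) — the answer is frame-independent, so this choice is without loss of generality.
1. S lies on line YR with YS:SR = 5:(-4) ⇒ S = (-4, 0)
2. J is the midpoint of SR ⇒ J = (-2, 0)
3. C is the intersection of line JQ and line MR ⇒ C = (2/3, 4/3)
through Q parallel to SC: direction (14/3, 4/3); meets RY at L = (-7/2, 0)
L = R + t·(Y−R) with t = -7/2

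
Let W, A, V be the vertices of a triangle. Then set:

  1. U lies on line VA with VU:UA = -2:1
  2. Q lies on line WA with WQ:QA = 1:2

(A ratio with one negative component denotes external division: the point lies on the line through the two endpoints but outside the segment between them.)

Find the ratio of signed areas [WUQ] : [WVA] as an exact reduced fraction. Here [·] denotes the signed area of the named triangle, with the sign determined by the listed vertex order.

[WUQ]:[WVA] = -1/3

Choose coordinates W = (0, 0), A = (1, 0), V = (0, 1).
1. U lies on line VA with VU:UA = -2:1 ⇒ U = (2, -1)
2. Q lies on line WA with WQ:QA = 1:2 ⇒ Q = (1/3, 0)
2·[WUQ] = 1/3, 2·[WVA] = -1
[WUQ]:[WVA] = 1/3:-1 = -1/3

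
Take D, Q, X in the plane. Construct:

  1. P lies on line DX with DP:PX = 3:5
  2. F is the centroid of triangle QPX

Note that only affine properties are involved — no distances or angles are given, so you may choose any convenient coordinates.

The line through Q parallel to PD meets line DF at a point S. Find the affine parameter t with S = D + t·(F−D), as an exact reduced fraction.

t = 3

Work in coordinates with D = (0, 0), Q = (1, 0), X = (0, 1).
1. P lies on line DX with DP:PX = 3:5 ⇒ P = (0, 3/8)
2. F is the centroid of triangle QPX ⇒ F = (1/3, 11/24)
through Q parallel to PD: direction (0, -3/8); meets DF at S = (1, 11/8)
S = D + t·(F−D) with t = 3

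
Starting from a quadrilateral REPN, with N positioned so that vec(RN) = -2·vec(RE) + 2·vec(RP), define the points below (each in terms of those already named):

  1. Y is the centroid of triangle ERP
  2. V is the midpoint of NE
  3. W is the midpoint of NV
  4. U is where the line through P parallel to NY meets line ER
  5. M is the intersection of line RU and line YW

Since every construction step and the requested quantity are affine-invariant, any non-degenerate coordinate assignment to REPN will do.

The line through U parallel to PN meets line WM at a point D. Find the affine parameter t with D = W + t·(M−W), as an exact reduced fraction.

Assign R = (0, 0), E = (1, 0), P = (0, 1), N = (-2, 2) — the answer is frame-independent, so this choice is without loss of generality.
1. Y is the centroid of triangle ERP ⇒ Y = (1/3, 1/3)
2. V is the midpoint of NE ⇒ V = (-1/2, 1)
3. W is the midpoint of NV ⇒ W = (-5/4, 3/2)
4. U is where the line through P parallel to NY meets line ER ⇒ U = (7/5, 0)
5. M is the intersection of line RU and line YW ⇒ M = (11/14, 0)
through U parallel to PN: direction (-2, 1); meets WM at D = (-23/45, 43/45)
D = W + t·(M−W) with t = 49/135

t = 49/135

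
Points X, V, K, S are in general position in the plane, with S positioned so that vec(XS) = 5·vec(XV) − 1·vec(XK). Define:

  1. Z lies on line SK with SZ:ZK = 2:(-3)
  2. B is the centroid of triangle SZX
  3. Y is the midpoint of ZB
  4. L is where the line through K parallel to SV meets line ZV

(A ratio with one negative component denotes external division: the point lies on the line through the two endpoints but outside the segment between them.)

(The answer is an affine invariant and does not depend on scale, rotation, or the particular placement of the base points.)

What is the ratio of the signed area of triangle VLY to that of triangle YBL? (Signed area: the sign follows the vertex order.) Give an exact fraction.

[VLY]:[YBL] = -1/3

Set X = (0, 0), V = (1, 0), K = (0, 1), S = (5, -1); any affine frame gives the same invariant.
1. Z lies on line SK with SZ:ZK = 2:(-3) ⇒ Z = (15, -5)
2. B is the centroid of triangle SZX ⇒ B = (20/3, -2)
3. Y is the midpoint of ZB ⇒ Y = (65/6, -7/2)
4. L is where the line through K parallel to SV meets line ZV ⇒ L = (-6, 5/2)
2·[VLY] = -1/12, 2·[YBL] = 1/4
[VLY]:[YBL] = -1/12:1/4 = -1/3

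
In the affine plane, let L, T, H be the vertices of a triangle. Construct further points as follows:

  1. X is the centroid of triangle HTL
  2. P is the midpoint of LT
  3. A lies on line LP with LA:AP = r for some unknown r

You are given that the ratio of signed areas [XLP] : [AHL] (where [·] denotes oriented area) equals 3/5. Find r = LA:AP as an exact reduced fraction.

r = 5/4

Choose coordinates L = (0, 0), T = (1, 0), H = (0, 1).
1. X is the centroid of triangle HTL ⇒ X = (1/3, 1/3)
2. P is the midpoint of LT ⇒ P = (1/2, 0)
3. With LA:AP = r, write λ = r/(r+1) so A = L + λ·(P−L); A is affine-linear in λ
Every point depending on A is an affine combination of A and λ-independent points, so each such coordinate is linear in λ; the λ² term in each signed area is a multiple of (P−L)×(P−L) = 0, so 2·[XLP] and 2·[AHL] are each linear in λ. Evaluating at λ=0 and λ=1:
  2·[XLP] = 1/6,   2·[AHL] = 1/2·λ
So [XLP]:[AHL] = (1/6) / (1/2·λ). Setting this equal to 3/5:
  1/6 = 3/5·(1/2·λ)  ⇒  λ = 5/9
Then r = λ/(1−λ) = (5/9)/(4/9) = 5/4. Check: with r = 5/4, A = (5/18, 0) and [XLP]:[AHL] = 3/5 as required.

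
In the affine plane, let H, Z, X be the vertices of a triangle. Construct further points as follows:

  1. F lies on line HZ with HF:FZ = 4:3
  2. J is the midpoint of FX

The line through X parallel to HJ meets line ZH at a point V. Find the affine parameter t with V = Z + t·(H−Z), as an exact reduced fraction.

t = 11/7

Work in coordinates with H = (0, 0), Z = (1, 0), X = (0, 1).
1. F lies on line HZ with HF:FZ = 4:3 ⇒ F = (4/7, 0)
2. J is the midpoint of FX ⇒ J = (2/7, 1/2)
through X parallel to HJ: direction (2/7, 1/2); meets ZH at V = (-4/7, 0)
V = Z + t·(H−Z) with t = 11/7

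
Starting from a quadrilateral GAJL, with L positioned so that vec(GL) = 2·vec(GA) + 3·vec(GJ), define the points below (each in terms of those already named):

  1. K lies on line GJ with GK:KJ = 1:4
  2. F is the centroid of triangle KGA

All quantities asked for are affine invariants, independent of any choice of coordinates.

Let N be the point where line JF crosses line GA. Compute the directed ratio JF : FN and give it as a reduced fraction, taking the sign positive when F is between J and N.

Assign G = (0, 0), A = (1, 0), J = (0, 1), L = (2, 3) — the answer is frame-independent, so this choice is without loss of generality.
1. K lies on line GJ with GK:KJ = 1:4 ⇒ K = (0, 1/5)
2. F is the centroid of triangle KGA ⇒ F = (1/3, 1/15)
line JF meets GA at N = (5/14, 0)
F = J + t·(N−J) with t = 14/15, so JF:FN = 14/15:1/15

JF:FN = 14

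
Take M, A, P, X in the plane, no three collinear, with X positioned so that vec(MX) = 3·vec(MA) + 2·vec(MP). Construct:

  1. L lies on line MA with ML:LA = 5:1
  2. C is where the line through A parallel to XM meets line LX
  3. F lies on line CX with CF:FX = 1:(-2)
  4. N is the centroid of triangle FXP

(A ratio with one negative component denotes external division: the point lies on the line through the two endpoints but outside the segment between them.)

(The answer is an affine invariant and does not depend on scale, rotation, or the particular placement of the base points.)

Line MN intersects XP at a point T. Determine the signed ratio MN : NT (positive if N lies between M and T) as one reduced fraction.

MN:NT = -1/46

Choose coordinates M = (0, 0), A = (1, 0), P = (0, 1), X = (3, 2).
1. L lies on line MA with ML:LA = 5:1 ⇒ L = (5/6, 0)
2. C is where the line through A parallel to XM meets line LX ⇒ C = (2/5, -2/5)
3. F lies on line CX with CF:FX = 1:(-2) ⇒ F = (-11/5, -14/5)
4. N is the centroid of triangle FXP ⇒ N = (4/15, 1/15)
line MN meets XP at T = (-12, -3)
N = M + t·(T−M) with t = -1/45, so MN:NT = -1/45:46/45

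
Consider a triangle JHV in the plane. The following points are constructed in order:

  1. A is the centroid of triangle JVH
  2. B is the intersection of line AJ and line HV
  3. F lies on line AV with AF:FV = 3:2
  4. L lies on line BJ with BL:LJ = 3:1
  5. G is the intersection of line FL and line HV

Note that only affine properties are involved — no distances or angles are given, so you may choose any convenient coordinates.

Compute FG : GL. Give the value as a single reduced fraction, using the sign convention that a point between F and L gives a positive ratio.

FG:GL = -8/45

Work in coordinates with J = (0, 0), H = (1, 0), V = (0, 1).
1. A is the centroid of triangle JVH ⇒ A = (1/3, 1/3)
2. B is the intersection of line AJ and line HV ⇒ B = (1/2, 1/2)
3. F lies on line AV with AF:FV = 3:2 ⇒ F = (2/15, 11/15)
4. L lies on line BJ with BL:LJ = 3:1 ⇒ L = (1/8, 1/8)
5. G is the intersection of line FL and line HV ⇒ G = (5/37, 32/37)
G = F + t·(L−F) with t = -8/37, so FG:GL = t:(1−t) = -8/37:45/37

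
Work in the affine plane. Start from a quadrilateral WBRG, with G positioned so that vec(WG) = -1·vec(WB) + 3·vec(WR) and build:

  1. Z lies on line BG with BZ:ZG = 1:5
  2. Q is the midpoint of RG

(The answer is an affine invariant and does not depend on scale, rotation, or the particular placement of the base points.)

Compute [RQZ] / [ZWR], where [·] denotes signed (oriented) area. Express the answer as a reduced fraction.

Assign W = (0, 0), B = (1, 0), R = (0, 1), G = (-1, 3) — the answer is frame-independent, so this choice is without loss of generality.
1. Z lies on line BG with BZ:ZG = 1:5 ⇒ Z = (2/3, 1/2)
2. Q is the midpoint of RG ⇒ Q = (-1/2, 2)
2·[RQZ] = -5/12, 2·[ZWR] = -2/3
[RQZ]:[ZWR] = -5/12:-2/3 = 5/8

[RQZ]:[ZWR] = 5/8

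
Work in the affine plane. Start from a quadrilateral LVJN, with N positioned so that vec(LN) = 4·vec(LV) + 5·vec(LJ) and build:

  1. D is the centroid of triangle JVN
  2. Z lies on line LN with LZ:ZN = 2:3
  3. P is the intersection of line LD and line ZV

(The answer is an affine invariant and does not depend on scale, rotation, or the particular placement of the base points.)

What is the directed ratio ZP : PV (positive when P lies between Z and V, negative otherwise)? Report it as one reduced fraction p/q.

Choose coordinates L = (0, 0), V = (1, 0), J = (0, 1), N = (4, 5).
1. D is the centroid of triangle JVN ⇒ D = (5/3, 2)
2. Z lies on line LN with LZ:ZN = 2:3 ⇒ Z = (8/5, 2)
3. P is the intersection of line LD and line ZV ⇒ P = (25/16, 15/8)
P = Z + t·(V−Z) with t = 1/16, so ZP:PV = t:(1−t) = 1/16:15/16

ZP:PV = 1/15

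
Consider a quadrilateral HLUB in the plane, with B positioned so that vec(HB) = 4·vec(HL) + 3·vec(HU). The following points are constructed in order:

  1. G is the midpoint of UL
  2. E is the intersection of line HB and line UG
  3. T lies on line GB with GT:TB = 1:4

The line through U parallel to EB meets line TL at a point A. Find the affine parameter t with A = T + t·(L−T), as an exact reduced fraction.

t = -18/17

Assign H = (0, 0), L = (1, 0), U = (0, 1), B = (4, 3) — the answer is frame-independent, so this choice is without loss of generality.
1. G is the midpoint of UL ⇒ G = (1/2, 1/2)
2. E is the intersection of line HB and line UG ⇒ E = (4/7, 3/7)
3. T lies on line GB with GT:TB = 1:4 ⇒ T = (6/5, 1)
through U parallel to EB: direction (24/7, 18/7); meets TL at A = (24/17, 35/17)
A = T + t·(L−T) with t = -18/17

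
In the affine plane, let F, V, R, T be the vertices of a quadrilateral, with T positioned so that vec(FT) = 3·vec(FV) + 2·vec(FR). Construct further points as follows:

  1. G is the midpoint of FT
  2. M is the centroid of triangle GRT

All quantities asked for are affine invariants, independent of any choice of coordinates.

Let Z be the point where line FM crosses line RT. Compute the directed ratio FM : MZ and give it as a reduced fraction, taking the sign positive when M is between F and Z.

FM:MZ = 5

Assign F = (0, 0), V = (1, 0), R = (0, 1), T = (3, 2) — the answer is frame-independent, so this choice is without loss of generality.
1. G is the midpoint of FT ⇒ G = (3/2, 1)
2. M is the centroid of triangle GRT ⇒ M = (3/2, 4/3)
line FM meets RT at Z = (9/5, 8/5)
M = F + t·(Z−F) with t = 5/6, so FM:MZ = 5/6:1/6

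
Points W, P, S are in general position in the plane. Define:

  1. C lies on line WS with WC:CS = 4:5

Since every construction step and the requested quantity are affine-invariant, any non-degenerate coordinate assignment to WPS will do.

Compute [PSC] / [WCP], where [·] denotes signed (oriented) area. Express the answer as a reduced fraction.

[PSC]:[WCP] = -5/4

Assign W = (0, 0), P = (1, 0), S = (0, 1) — the answer is frame-independent, so this choice is without loss of generality.
1. C lies on line WS with WC:CS = 4:5 ⇒ C = (0, 4/9)
2·[PSC] = 5/9, 2·[WCP] = -4/9
[PSC]:[WCP] = 5/9:-4/9 = -5/4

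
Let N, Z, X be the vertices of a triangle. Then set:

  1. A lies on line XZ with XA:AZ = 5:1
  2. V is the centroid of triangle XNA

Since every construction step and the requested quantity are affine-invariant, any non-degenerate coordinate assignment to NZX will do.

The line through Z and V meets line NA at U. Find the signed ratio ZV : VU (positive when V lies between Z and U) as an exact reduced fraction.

Choose coordinates N = (0, 0), Z = (1, 0), X = (0, 1).
1. A lies on line XZ with XA:AZ = 5:1 ⇒ A = (5/6, 1/6)
2. V is the centroid of triangle XNA ⇒ V = (5/18, 7/18)
line ZV meets NA at U = (35/48, 7/48)
V = Z + t·(U−Z) with t = 8/3, so ZV:VU = 8/3:-5/3

ZV:VU = -8/5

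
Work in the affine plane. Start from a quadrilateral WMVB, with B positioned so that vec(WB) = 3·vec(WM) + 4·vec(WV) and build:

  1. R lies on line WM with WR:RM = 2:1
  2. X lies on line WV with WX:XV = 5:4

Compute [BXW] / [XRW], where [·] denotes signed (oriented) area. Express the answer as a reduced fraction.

Choose coordinates W = (0, 0), M = (1, 0), V = (0, 1), B = (3, 4).
1. R lies on line WM with WR:RM = 2:1 ⇒ R = (2/3, 0)
2. X lies on line WV with WX:XV = 5:4 ⇒ X = (0, 5/9)
2·[BXW] = 5/3, 2·[XRW] = -10/27
[BXW]:[XRW] = 5/3:-10/27 = -9/2

[BXW]:[XRW] = -9/2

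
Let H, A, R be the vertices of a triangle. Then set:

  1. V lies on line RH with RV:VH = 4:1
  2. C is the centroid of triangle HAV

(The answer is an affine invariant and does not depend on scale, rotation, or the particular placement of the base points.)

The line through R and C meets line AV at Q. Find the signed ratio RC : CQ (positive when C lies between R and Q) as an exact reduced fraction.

RC:CQ = -13

Assign H = (0, 0), A = (1, 0), R = (0, 1) — the answer is frame-independent, so this choice is without loss of generality.
1. V lies on line RH with RV:VH = 4:1 ⇒ V = (0, 1/5)
2. C is the centroid of triangle HAV ⇒ C = (1/3, 1/15)
line RC meets AV at Q = (4/13, 9/65)
C = R + t·(Q−R) with t = 13/12, so RC:CQ = 13/12:-1/12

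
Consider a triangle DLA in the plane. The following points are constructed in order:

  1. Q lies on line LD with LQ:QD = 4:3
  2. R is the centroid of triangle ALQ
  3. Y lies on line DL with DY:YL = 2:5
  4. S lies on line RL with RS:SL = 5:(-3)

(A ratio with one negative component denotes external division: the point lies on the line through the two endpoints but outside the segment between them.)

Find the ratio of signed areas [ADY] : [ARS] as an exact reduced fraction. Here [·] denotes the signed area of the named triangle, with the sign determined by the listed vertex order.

[ADY]:[ARS] = 3/5

Choose coordinates D = (0, 0), L = (1, 0), A = (0, 1).
1. Q lies on line LD with LQ:QD = 4:3 ⇒ Q = (3/7, 0)
2. R is the centroid of triangle ALQ ⇒ R = (10/21, 1/3)
3. Y lies on line DL with DY:YL = 2:5 ⇒ Y = (2/7, 0)
4. S lies on line RL with RS:SL = 5:(-3) ⇒ S = (25/14, -1/2)
2·[ADY] = 2/7, 2·[ARS] = 10/21
[ADY]:[ARS] = 2/7:10/21 = 3/5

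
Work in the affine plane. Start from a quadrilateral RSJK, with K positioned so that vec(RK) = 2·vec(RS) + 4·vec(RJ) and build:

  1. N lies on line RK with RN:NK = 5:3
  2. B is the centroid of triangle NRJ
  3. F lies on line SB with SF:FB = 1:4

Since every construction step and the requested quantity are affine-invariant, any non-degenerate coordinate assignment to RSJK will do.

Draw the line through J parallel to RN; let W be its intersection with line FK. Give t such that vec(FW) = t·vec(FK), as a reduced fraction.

t = 38/23

Choose coordinates R = (0, 0), S = (1, 0), J = (0, 1), K = (2, 4).
1. N lies on line RK with RN:NK = 5:3 ⇒ N = (5/4, 5/2)
2. B is the centroid of triangle NRJ ⇒ B = (5/12, 7/6)
3. F lies on line SB with SF:FB = 1:4 ⇒ F = (53/60, 7/30)
through J parallel to RN: direction (5/4, 5/2); meets FK at W = (251/92, 297/46)
W = F + t·(K−F) with t = 38/23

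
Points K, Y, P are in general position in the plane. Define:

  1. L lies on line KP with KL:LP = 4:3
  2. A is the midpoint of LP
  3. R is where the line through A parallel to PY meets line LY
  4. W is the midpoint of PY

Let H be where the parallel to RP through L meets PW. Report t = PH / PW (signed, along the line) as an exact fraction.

Choose coordinates K = (0, 0), Y = (1, 0), P = (0, 1).
1. L lies on line KP with KL:LP = 4:3 ⇒ L = (0, 4/7)
2. A is the midpoint of LP ⇒ A = (0, 11/14)
3. R is where the line through A parallel to PY meets line LY ⇒ R = (1/2, 2/7)
4. W is the midpoint of PY ⇒ W = (1/2, 1/2)
through L parallel to RP: direction (-1/2, 5/7); meets PW at H = (-1, 2)
H = P + t·(W−P) with t = -2

t = -2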